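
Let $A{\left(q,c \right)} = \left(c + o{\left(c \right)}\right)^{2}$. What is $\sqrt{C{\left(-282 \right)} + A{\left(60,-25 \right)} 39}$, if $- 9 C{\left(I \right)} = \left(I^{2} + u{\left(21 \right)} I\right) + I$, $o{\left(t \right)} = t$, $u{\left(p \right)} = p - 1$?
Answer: $\sqrt{89322} \approx 298.87$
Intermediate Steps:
$u{\left(p \right)} = -1 + p$ ($u{\left(p \right)} = p - 1 = -1 + p$)
$A{\left(q,c \right)} = 4 c^{2}$ ($A{\left(q,c \right)} = \left(c + c\right)^{2} = \left(2 c\right)^{2} = 4 c^{2}$)
$C{\left(I \right)} = - \frac{7 I}{3} - \frac{I^{2}}{9}$ ($C{\left(I \right)} = - \frac{\left(I^{2} + \left(-1 + 21\right) I\right) + I}{9} = - \frac{\left(I^{2} + 20 I\right) + I}{9} = - \frac{I^{2} + 21 I}{9} = - \frac{7 I}{3} - \frac{I^{2}}{9}$)
$\sqrt{C{\left(-282 \right)} + A{\left(60,-25 \right)} 39} = \sqrt{\left(- \frac{1}{9}\right) \left(-282\right) \left(21 - 282\right) + 4 \left(-25\right)^{2} \cdot 39} = \sqrt{\left(- \frac{1}{9}\right) \left(-282\right) \left(-261\right) + 4 \cdot 625 \cdot 39} = \sqrt{-8178 + 2500 \cdot 39} = \sqrt{-8178 + 97500} = \sqrt{89322}$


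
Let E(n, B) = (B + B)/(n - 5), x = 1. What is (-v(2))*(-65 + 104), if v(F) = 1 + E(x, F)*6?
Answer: 195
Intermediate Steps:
E(n, B) = 2*B/(-5 + n) (E(n, B) = (2*B)/(-5 + n) = 2*B/(-5 + n))
v(F) = 1 - 3*F (v(F) = 1 + (2*F/(-5 + 1))*6 = 1 + (2*F/(-4))*6 = 1 + (2*F*(-1/4))*6 = 1 - F/2*6 = 1 - 3*F)
(-v(2))*(-65 + 104) = (-(1 - 3*2))*(-65 + 104) = -(1 - 6)*39 = -1*(-5)*39 = 5*39 = 195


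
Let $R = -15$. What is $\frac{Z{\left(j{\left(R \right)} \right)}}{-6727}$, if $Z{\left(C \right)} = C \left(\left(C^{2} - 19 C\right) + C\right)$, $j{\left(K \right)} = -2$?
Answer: $\frac{80}{6727} \approx 0.011892$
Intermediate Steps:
$Z{\left(C \right)} = C \left(C^{2} - 18 C\right)$
$\frac{Z{\left(j{\left(R \right)} \right)}}{-6727} = \frac{\left(-2\right)^{2} \left(-18 - 2\right)}{-6727} = 4 \left(-20\right) \left(- \frac{1}{6727}\right) = \left(-80\right) \left(- \frac{1}{6727}\right) = \frac{80}{6727}$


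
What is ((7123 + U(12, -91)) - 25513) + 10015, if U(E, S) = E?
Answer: -8363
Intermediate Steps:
((7123 + U(12, -91)) - 25513) + 10015 = ((7123 + 12) - 25513) + 10015 = (7135 - 25513) + 10015 = -18378 + 10015 = -8363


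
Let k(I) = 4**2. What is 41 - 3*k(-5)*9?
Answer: -391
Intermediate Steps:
k(I) = 16
41 - 3*k(-5)*9 = 41 - 3*16*9 = 41 - 48*9 = 41 - 432 = -391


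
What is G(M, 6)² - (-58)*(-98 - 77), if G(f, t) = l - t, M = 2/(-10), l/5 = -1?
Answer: -10029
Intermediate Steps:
l = -5 (l = 5*(-1) = -5)
M = -⅕ (M = 2*(-⅒) = -⅕ ≈ -0.20000)
G(f, t) = -5 - t
G(M, 6)² - (-58)*(-98 - 77) = (-5 - 1*6)² - (-58)*(-98 - 77) = (-5 - 6)² - (-58)*(-175) = (-11)² - 1*10150 = 121 - 10150 = -10029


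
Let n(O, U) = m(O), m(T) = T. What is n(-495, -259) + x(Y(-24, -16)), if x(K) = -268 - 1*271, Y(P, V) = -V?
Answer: -1034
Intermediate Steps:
n(O, U) = O
x(K) = -539 (x(K) = -268 - 271 = -539)
n(-495, -259) + x(Y(-24, -16)) = -495 - 539 = -1034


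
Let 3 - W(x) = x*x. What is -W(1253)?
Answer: 1570006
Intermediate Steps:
W(x) = 3 - x² (W(x) = 3 - x*x = 3 - x²)
-W(1253) = -(3 - 1*1253²) = -(3 - 1*1570009) = -(3 - 1570009) = -1*(-1570006) = 1570006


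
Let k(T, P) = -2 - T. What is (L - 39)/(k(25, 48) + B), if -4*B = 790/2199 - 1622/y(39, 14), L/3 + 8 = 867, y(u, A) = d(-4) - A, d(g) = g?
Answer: -66972744/1309309 ≈ -51.151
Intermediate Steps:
y(u, A) = -4 - A
L = 2577 (L = -24 + 3*867 = -24 + 2601 = 2577)
B = -596833/26388 (B = -(790/2199 - 1622/(-4 - 1*14))/4 = -(790*(1/2199) - 1622/(-4 - 14))/4 = -(790/2199 - 1622/(-18))/4 = -(790/2199 - 1622*(-1/18))/4 = -(790/2199 + 811/9)/4 = -¼*596833/6597 = -596833/26388 ≈ -22.618)
(L - 39)/(k(25, 48) + B) = (2577 - 39)/((-2 - 1*25) - 596833/26388) = 2538/((-2 - 25) - 596833/26388) = 2538/(-27 - 596833/26388) = 2538/(-1309309/26388) = 2538*(-26388/1309309) = -66972744/1309309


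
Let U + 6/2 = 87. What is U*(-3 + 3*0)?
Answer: -252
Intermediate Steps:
U = 84 (U = -3 + 87 = 84)
U*(-3 + 3*0) = 84*(-3 + 3*0) = 84*(-3 + 0) = 84*(-3) = -252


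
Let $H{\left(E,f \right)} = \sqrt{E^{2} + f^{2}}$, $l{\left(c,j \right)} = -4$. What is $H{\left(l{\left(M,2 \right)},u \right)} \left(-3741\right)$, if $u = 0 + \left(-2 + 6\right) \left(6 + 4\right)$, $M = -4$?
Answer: $- 14964 \sqrt{101} \approx -1.5039 \cdot 10^{5}$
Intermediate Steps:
$u = 40$ ($u = 0 + 4 \cdot 10 = 0 + 40 = 40$)
$H{\left(l{\left(M,2 \right)},u \right)} \left(-3741\right) = \sqrt{\left(-4\right)^{2} + 40^{2}} \left(-3741\right) = \sqrt{16 + 1600} \left(-3741\right) = \sqrt{1616} \left(-3741\right) = 4 \sqrt{101} \left(-3741\right) = - 14964 \sqrt{101}$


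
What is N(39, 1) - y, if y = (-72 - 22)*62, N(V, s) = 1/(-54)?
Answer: 314711/54 ≈ 5828.0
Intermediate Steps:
N(V, s) = -1/54
y = -5828 (y = -94*62 = -5828)
N(39, 1) - y = -1/54 - 1*(-5828) = -1/54 + 5828 = 314711/54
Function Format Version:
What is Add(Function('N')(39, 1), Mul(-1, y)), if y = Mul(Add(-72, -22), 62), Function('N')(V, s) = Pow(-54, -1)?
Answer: Rational(314711, 54) ≈ 5828.0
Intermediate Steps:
Function('N')(V, s) = Rational(-1, 54)
y = -5828 (y = Mul(-94, 62) = -5828)
Add(Function('N')(39, 1), Mul(-1, y)) = Add(Rational(-1, 54), Mul(-1, -5828)) = Add(Rational(-1, 54), 5828) = Rational(314711, 54)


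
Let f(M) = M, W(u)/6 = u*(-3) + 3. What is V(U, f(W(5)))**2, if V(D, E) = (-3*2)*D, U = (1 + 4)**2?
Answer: 22500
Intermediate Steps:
W(u) = 18 - 18*u (W(u) = 6*(u*(-3) + 3) = 6*(-3*u + 3) = 6*(3 - 3*u) = 18 - 18*u)
U = 25 (U = 5**2 = 25)
V(D, E) = -6*D
V(U, f(W(5)))**2 = (-6*25)**2 = (-150)**2 = 22500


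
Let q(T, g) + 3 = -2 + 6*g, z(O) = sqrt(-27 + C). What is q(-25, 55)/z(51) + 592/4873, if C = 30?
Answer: 592/4873 + 325*sqrt(3)/3 ≈ 187.76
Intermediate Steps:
z(O) = sqrt(3) (z(O) = sqrt(-27 + 30) = sqrt(3))
q(T, g) = -5 + 6*g (q(T, g) = -3 + (-2 + 6*g) = -5 + 6*g)
q(-25, 55)/z(51) + 592/4873 = (-5 + 6*55)/(sqrt(3)) + 592/4873 = (-5 + 330)*(sqrt(3)/3) + 592*(1/4873) = 325*(sqrt(3)/3) + 592/4873 = 325*sqrt(3)/3 + 592/4873 = 592/4873 + 325*sqrt(3)/3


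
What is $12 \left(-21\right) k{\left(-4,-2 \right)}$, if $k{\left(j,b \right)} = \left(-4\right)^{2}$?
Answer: $-4032$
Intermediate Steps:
$k{\left(j,b \right)} = 16$
$12 \left(-21\right) k{\left(-4,-2 \right)} = 12 \left(-21\right) 16 = \left(-252\right) 16 = -4032$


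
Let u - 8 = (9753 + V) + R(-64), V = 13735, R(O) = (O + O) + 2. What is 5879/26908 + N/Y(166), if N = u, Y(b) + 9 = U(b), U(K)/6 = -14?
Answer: -6755841/26908 ≈ -251.07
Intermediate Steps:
R(O) = 2 + 2*O (R(O) = 2*O + 2 = 2 + 2*O)
U(K) = -84 (U(K) = 6*(-14) = -84)
Y(b) = -93 (Y(b) = -9 - 84 = -93)
u = 23370 (u = 8 + ((9753 + 13735) + (2 + 2*(-64))) = 8 + (23488 + (2 - 128)) = 8 + (23488 - 126) = 8 + 23362 = 23370)
N = 23370
5879/26908 + N/Y(166) = 5879/26908 + 23370/(-93) = 5879*(1/26908) + 23370*(-1/93) = 5879/26908 - 7790/31 = -6755841/26908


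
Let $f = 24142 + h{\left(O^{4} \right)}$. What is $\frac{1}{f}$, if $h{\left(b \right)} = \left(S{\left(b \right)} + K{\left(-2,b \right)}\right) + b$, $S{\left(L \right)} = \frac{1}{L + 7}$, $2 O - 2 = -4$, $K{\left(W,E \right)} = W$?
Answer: $\frac{8}{193129} \approx 4.1423 \cdot 10^{-5}$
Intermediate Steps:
$O = -1$ ($O = 1 + \frac{1}{2} \left(-4\right) = 1 - 2 = -1$)
$S{\left(L \right)} = \frac{1}{7 + L}$
$h{\left(b \right)} = -2 + b + \frac{1}{7 + b}$ ($h{\left(b \right)} = \left(\frac{1}{7 + b} - 2\right) + b = \left(-2 + \frac{1}{7 + b}\right) + b = -2 + b + \frac{1}{7 + b}$)
$f = \frac{193129}{8}$ ($f = 24142 + \frac{1 + \left(-2 + \left(-1\right)^{4}\right) \left(7 + \left(-1\right)^{4}\right)}{7 + \left(-1\right)^{4}} = 24142 + \frac{1 + \left(-2 + 1\right) \left(7 + 1\right)}{7 + 1} = 24142 + \frac{1 - 8}{8} = 24142 + \frac{1}{8} \left(-7\right) = 24142 - \frac{7}{8} = \frac{193129}{8} \approx 24141.0$)
$\frac{1}{f} = \frac{1}{\frac{193129}{8}} = \frac{8}{193129}$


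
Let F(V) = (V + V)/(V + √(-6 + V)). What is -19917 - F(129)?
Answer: -54837048/2753 + 43*√123/2753 ≈ -19919.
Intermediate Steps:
F(V) = 2*V/(V + √(-6 + V)) (F(V) = (2*V)/(V + √(-6 + V)) = 2*V/(V + √(-6 + V)))
-19917 - F(129) = -19917 - 2*129/(129 + √(-6 + 129)) = -19917 - 2*129/(129 + √123) = -19917 - 258/(129 + √123)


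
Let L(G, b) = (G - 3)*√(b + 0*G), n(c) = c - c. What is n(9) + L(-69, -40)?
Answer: -144*I*√10 ≈ -455.37*I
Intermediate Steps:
n(c) = 0
L(G, b) = √b*(-3 + G) (L(G, b) = (-3 + G)*√(b + 0) = (-3 + G)*√b = √b*(-3 + G))
n(9) + L(-69, -40) = 0 + √(-40)*(-3 - 69) = 0 + (2*I*√10)*(-72) = 0 - 144*I*√10 = -144*I*√10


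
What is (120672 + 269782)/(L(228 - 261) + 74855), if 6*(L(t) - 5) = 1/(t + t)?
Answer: 154619784/29644559 ≈ 5.2158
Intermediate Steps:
L(t) = 5 + 1/(12*t) (L(t) = 5 + 1/(6*(t + t)) = 5 + 1/(6*((2*t))) = 5 + (1/(2*t))/6 = 5 + 1/(12*t))
(120672 + 269782)/(L(228 - 261) + 74855) = (120672 + 269782)/((5 + 1/(12*(228 - 261))) + 74855) = 390454/((5 + (1/12)/(-33)) + 74855) = 390454/((5 + (1/12)*(-1/33)) + 74855) = 390454/((5 - 1/396) + 74855) = 390454/(1979/396 + 74855) = 390454/(29644559/396) = 390454*(396/29644559) = 154619784/29644559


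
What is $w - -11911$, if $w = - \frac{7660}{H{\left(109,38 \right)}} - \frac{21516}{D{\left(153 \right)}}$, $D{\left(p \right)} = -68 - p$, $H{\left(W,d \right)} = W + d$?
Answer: $\frac{388422649}{32487} \approx 11956.0$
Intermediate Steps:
$w = \frac{1469992}{32487}$ ($w = - \frac{7660}{109 + 38} - \frac{21516}{-68 - 153} = - \frac{7660}{147} - \frac{21516}{-68 - 153} = \left(-7660\right) \frac{1}{147} - \frac{21516}{-221} = - \frac{7660}{147} - - \frac{21516}{221} = - \frac{7660}{147} + \frac{21516}{221} = \frac{1469992}{32487} \approx 45.249$)
$w - -11911 = \frac{1469992}{32487} - -11911 = \frac{1469992}{32487} + 11911 = \frac{388422649}{32487}$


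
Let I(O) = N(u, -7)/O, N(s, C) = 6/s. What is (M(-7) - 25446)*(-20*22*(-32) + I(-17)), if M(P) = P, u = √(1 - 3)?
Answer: -358378240 - 76359*I*√2/17 ≈ -3.5838e+8 - 6352.2*I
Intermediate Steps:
u = I*√2 (u = √(-2) = I*√2 ≈ 1.4142*I)
I(O) = -3*I*√2/O (I(O) = (6/((I*√2)))/O = (6*(-I*√2/2))/O = (-3*I*√2)/O = -3*I*√2/O)
(M(-7) - 25446)*(-20*22*(-32) + I(-17)) = (-7 - 25446)*(-20*22*(-32) - 3*I*√2/(-17)) = -25453*(-440*(-32) - 3*I*√2*(-1/17)) = -25453*(14080 + 3*I*√2/17) = -358378240 - 76359*I*√2/17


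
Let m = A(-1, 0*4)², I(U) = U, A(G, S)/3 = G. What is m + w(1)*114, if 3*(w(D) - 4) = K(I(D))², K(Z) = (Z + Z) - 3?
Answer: 503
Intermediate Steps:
A(G, S) = 3*G
K(Z) = -3 + 2*Z (K(Z) = 2*Z - 3 = -3 + 2*Z)
m = 9 (m = (3*(-1))² = (-3)² = 9)
w(D) = 4 + (-3 + 2*D)²/3
m + w(1)*114 = 9 + (4 + (-3 + 2*1)²/3)*114 = 9 + (4 + (-3 + 2)²/3)*114 = 9 + (4 + (⅓)*(-1)²)*114 = 9 + (4 + (⅓)*1)*114 = 9 + (4 + ⅓)*114 = 9 + (13/3)*114 = 9 + 494 = 503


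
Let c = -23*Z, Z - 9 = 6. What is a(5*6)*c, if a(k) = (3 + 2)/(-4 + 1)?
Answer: 575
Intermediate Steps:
a(k) = -5/3 (a(k) = 5/(-3) = 5*(-1/3) = -5/3)
Z = 15 (Z = 9 + 6 = 15)
c = -345 (c = -23*15 = -345)
a(5*6)*c = -5/3*(-345) = 575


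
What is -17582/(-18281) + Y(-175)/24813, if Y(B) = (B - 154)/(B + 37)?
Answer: 60210193357/62597690514 ≈ 0.96186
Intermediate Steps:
Y(B) = (-154 + B)/(37 + B)
-17582/(-18281) + Y(-175)/24813 = -17582/(-18281) + ((-154 - 175)/(37 - 175))/24813 = -17582*(-1/18281) + (-329/(-138))*(1/24813) = 17582/18281 - 1/138*(-329)*(1/24813) = 17582/18281 + (329/138)*(1/24813) = 17582/18281 + 329/3424194 = 60210193357/62597690514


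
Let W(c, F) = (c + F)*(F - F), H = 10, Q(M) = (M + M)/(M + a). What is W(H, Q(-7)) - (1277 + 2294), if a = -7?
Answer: -3571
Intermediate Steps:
Q(M) = 2*M/(-7 + M) (Q(M) = (M + M)/(M - 7) = (2*M)/(-7 + M) = 2*M/(-7 + M))
W(c, F) = 0 (W(c, F) = (F + c)*0 = 0)
W(H, Q(-7)) - (1277 + 2294) = 0 - (1277 + 2294) = 0 - 1*3571 = 0 - 3571 = -3571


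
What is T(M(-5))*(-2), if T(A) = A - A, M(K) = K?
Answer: 0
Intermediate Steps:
T(A) = 0
T(M(-5))*(-2) = 0*(-2) = 0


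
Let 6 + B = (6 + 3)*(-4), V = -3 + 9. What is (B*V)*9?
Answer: -2268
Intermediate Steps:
V = 6
B = -42 (B = -6 + (6 + 3)*(-4) = -6 + 9*(-4) = -6 - 36 = -42)
(B*V)*9 = -42*6*9 = -252*9 = -2268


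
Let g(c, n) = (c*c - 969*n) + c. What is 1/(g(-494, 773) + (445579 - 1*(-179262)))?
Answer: 1/119346 ≈ 8.3790e-6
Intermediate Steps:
g(c, n) = c + c² - 969*n (g(c, n) = (c² - 969*n) + c = c + c² - 969*n)
1/(g(-494, 773) + (445579 - 1*(-179262))) = 1/((-494 + (-494)² - 969*773) + (445579 - 1*(-179262))) = 1/((-494 + 244036 - 749037) + (445579 + 179262)) = 1/(-505495 + 624841) = 1/119346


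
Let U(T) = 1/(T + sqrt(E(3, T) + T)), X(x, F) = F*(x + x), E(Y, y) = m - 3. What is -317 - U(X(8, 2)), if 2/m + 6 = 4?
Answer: -78941/249 + sqrt(7)/498 ≈ -317.03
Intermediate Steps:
m = -1 (m = 2/(-6 + 4) = 2/(-2) = 2*(-1/2) = -1)
E(Y, y) = -4 (E(Y, y) = -1 - 3 = -4)
X(x, F) = 2*F*x (X(x, F) = F*(2*x) = 2*F*x)
U(T) = 1/(T + sqrt(-4 + T))
-317 - U(X(8, 2)) = -317 - 1/(2*2*8 + sqrt(-4 + 2*2*8)) = -317 - 1/(32 + sqrt(-4 + 32)) = -317 - 1/(32 + sqrt(28)) = -317 - 1/(32 + 2*sqrt(7))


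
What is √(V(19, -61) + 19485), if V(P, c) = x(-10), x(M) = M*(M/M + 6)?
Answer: √19415 ≈ 139.34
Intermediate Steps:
x(M) = 7*M (x(M) = M*(1 + 6) = M*7 = 7*M)
V(P, c) = -70 (V(P, c) = 7*(-10) = -70)
√(V(19, -61) + 19485) = √(-70 + 19485) = √19415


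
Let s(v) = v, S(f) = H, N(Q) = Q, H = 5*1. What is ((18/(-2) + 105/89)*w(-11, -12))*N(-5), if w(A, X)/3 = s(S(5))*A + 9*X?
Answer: -1701720/89 ≈ -19120.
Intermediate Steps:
H = 5
S(f) = 5
w(A, X) = 15*A + 27*X (w(A, X) = 3*(5*A + 9*X) = 15*A + 27*X)
((18/(-2) + 105/89)*w(-11, -12))*N(-5) = ((18/(-2) + 105/89)*(15*(-11) + 27*(-12)))*(-5) = ((18*(-1/2) + 105*(1/89))*(-165 - 324))*(-5) = ((-9 + 105/89)*(-489))*(-5) = -696/89*(-489)*(-5) = (340344/89)*(-5) = -1701720/89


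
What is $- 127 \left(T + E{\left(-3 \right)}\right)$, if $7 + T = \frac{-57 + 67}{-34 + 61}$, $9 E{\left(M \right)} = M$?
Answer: $\frac{23876}{27} \approx 884.3$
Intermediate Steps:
$E{\left(M \right)} = \frac{M}{9}$
$T = - \frac{179}{27}$ ($T = -7 + \frac{-57 + 67}{-34 + 61} = -7 + \frac{10}{27} = - \frac{179}{27} \approx -6.6296$)
$- 127 \left(T + E{\left(-3 \right)}\right) = - 127 \left(- \frac{179}{27} + \frac{1}{9} \left(-3\right)\right) = - 127 \left(- \frac{179}{27} - \frac{1}{3}\right) = \left(-127\right) \left(- \frac{188}{27}\right) = \frac{23876}{27}$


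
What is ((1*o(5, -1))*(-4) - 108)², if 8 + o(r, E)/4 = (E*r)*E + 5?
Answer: 19600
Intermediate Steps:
o(r, E) = -12 + 4*r*E² (o(r, E) = -32 + 4*((E*r)*E + 5) = -32 + 4*(r*E² + 5) = -32 + 4*(5 + r*E²) = -32 + (20 + 4*r*E²) = -12 + 4*r*E²)
((1*o(5, -1))*(-4) - 108)² = ((1*(-12 + 4*5*(-1)²))*(-4) - 108)² = ((1*(-12 + 4*5*1))*(-4) - 108)² = ((1*(-12 + 20))*(-4) - 108)² = ((1*8)*(-4) - 108)² = (8*(-4) - 108)² = (-32 - 108)² = (-140)² = 19600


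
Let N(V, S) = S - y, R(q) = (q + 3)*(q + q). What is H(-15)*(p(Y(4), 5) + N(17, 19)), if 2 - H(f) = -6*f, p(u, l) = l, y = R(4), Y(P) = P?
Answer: 2816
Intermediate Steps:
R(q) = 2*q*(3 + q) (R(q) = (3 + q)*(2*q) = 2*q*(3 + q))
y = 56 (y = 2*4*(3 + 4) = 2*4*7 = 56)
N(V, S) = -56 + S (N(V, S) = S - 1*56 = S - 56 = -56 + S)
H(f) = 2 + 6*f (H(f) = 2 - (-6)*f = 2 + 6*f)
H(-15)*(p(Y(4), 5) + N(17, 19)) = (2 + 6*(-15))*(5 + (-56 + 19)) = (2 - 90)*(5 - 37) = -88*(-32) = 2816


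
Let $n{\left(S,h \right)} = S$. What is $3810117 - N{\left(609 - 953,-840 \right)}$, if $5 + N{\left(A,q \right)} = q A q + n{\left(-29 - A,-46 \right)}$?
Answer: $246536207$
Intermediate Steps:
$N{\left(A,q \right)} = -34 - A + A q^{2}$ ($N{\left(A,q \right)} = -5 - \left(29 + A - q A q\right) = -5 - \left(29 + A - A q q\right) = -5 - \left(29 + A - A q^{2}\right) = -34 - A + A q^{2}$)
$3810117 - N{\left(609 - 953,-840 \right)} = 3810117 - \left(-34 - \left(609 - 953\right) + \left(609 - 953\right) \left(-840\right)^{2}\right) = 3810117 - \left(-34 - \left(609 - 953\right) + \left(609 - 953\right) 705600\right) = 3810117 - \left(-34 - -344 - 242726400\right) = 3810117 - \left(-34 + 344 - 242726400\right) = 3810117 - -242726090 = 3810117 + 242726090 = 246536207$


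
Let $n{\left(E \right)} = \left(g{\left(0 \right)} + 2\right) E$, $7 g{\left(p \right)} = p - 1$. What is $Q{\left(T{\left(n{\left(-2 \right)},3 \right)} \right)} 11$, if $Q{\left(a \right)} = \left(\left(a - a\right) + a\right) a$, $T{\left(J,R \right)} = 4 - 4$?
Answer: $0$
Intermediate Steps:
$g{\left(p \right)} = - \frac{1}{7} + \frac{p}{7}$ ($g{\left(p \right)} = \frac{p - 1}{7} = \frac{-1 + p}{7} = - \frac{1}{7} + \frac{p}{7}$)
$n{\left(E \right)} = \frac{13 E}{7}$ ($n{\left(E \right)} = \left(\left(- \frac{1}{7} + \frac{1}{7} \cdot 0\right) + 2\right) E = \left(\left(- \frac{1}{7} + 0\right) + 2\right) E = \left(- \frac{1}{7} + 2\right) E = \frac{13 E}{7}$)
$T{\left(J,R \right)} = 0$
$Q{\left(a \right)} = a^{2}$ ($Q{\left(a \right)} = \left(0 + a\right) a = a a = a^{2}$)
$Q{\left(T{\left(n{\left(-2 \right)},3 \right)} \right)} 11 = 0^{2} \cdot 11 = 0 \cdot 11 = 0$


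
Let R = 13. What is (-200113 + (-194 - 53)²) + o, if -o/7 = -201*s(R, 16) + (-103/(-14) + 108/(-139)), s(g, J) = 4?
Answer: -37119133/278 ≈ -1.3352e+5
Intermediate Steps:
o = 1551779/278 (o = -7*(-201*4 + (-103/(-14) + 108/(-139))) = -7*(-804 + (-103*(-1/14) + 108*(-1/139))) = -7*(-804 + (103/14 - 108/139)) = -7*(-804 + 12805/1946) = -7*(-1551779/1946) = 1551779/278 ≈ 5581.9)
(-200113 + (-194 - 53)²) + o = (-200113 + (-194 - 53)²) + 1551779/278 = (-200113 + (-247)²) + 1551779/278 = (-200113 + 61009) + 1551779/278 = -139104 + 1551779/278 = -37119133/278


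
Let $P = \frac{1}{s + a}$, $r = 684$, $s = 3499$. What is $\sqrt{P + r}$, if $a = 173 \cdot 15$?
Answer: $\frac{\sqrt{25401601918}}{6094} \approx 26.153$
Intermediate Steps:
$a = 2595$
$P = \frac{1}{6094}$ ($P = \frac{1}{3499 + 2595} = \frac{1}{6094} \approx 0.0001641$)
$\sqrt{P + r} = \sqrt{\frac{1}{6094} + 684} = \sqrt{\frac{4168297}{6094}} = \frac{\sqrt{25401601918}}{6094}$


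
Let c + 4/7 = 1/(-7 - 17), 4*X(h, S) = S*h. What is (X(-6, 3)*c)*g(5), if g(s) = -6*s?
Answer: -4635/56 ≈ -82.768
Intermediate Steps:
X(h, S) = S*h/4 (X(h, S) = (S*h)/4 = S*h/4)
c = -103/168 (c = -4/7 + 1/(-7 - 17) = -4/7 + 1/(-24) = -4/7 - 1/24 = -103/168 ≈ -0.61310)
(X(-6, 3)*c)*g(5) = (((1/4)*3*(-6))*(-103/168))*(-6*5) = -9/2*(-103/168)*(-30) = (309/112)*(-30) = -4635/56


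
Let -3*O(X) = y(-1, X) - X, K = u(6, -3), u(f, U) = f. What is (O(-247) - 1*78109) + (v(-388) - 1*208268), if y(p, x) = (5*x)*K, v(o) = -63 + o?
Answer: -853321/3 ≈ -2.8444e+5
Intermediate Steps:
K = 6
y(p, x) = 30*x (y(p, x) = (5*x)*6 = 30*x)
O(X) = -29*X/3 (O(X) = -(30*X - X)/3 = -29*X/3)
(O(-247) - 1*78109) + (v(-388) - 1*208268) = (-29/3*(-247) - 1*78109) + ((-63 - 388) - 1*208268) = (7163/3 - 78109) + (-451 - 208268) = -227164/3 - 208719 = -853321/3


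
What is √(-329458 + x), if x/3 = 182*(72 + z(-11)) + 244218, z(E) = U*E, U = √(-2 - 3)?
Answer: √(442508 - 6006*I*√5) ≈ 665.29 - 10.09*I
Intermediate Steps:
U = I*√5 (U = √(-5) = I*√5 ≈ 2.2361*I)
z(E) = I*E*√5 (z(E) = (I*√5)*E = I*E*√5)
x = 771966 - 6006*I*√5 (x = 3*(182*(72 + I*(-11)*√5) + 244218) = 3*(182*(72 - 11*I*√5) + 244218) = 3*((13104 - 2002*I*√5) + 244218) = 3*(257322 - 2002*I*√5) = 771966 - 6006*I*√5 ≈ 7.7197e+5 - 13430.0*I)
√(-329458 + x) = √(-329458 + (771966 - 6006*I*√5)) = √(442508 - 6006*I*√5)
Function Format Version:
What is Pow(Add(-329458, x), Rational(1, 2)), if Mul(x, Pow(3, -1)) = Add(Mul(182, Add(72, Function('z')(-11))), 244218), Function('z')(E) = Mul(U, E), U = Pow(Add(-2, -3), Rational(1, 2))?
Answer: Pow(Add(442508, Mul(-6006, I, Pow(5, Rational(1, 2)))), Rational(1, 2)) ≈ Add(665.29, Mul(-10.09, I))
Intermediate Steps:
U = Mul(I, Pow(5, Rational(1, 2))) (U = Pow(-5, Rational(1, 2)) = Mul(I, Pow(5, Rational(1, 2))) ≈ Mul(2.2361, I))
Function('z')(E) = Mul(I, E, Pow(5, Rational(1, 2))) (Function('z')(E) = Mul(Mul(I, Pow(5, Rational(1, 2))), E) = Mul(I, E, Pow(5, Rational(1, 2))))
x = Add(771966, Mul(-6006, I, Pow(5, Rational(1, 2)))) (x = Mul(3, Add(Mul(182, Add(72, Mul(I, -11, Pow(5, Rational(1, 2))))), 244218)) = Mul(3, Add(Mul(182, Add(72, Mul(-11, I, Pow(5, Rational(1, 2))))), 244218)) = Mul(3, Add(Add(13104, Mul(-2002, I, Pow(5, Rational(1, 2)))), 244218)) = Mul(3, Add(257322, Mul(-2002, I, Pow(5, Rational(1, 2))))) = Add(771966, Mul(-6006, I, Pow(5, Rational(1, 2)))) ≈ Add(7.7197e+5, Mul(-13430., I)))
Pow(Add(-329458, x), Rational(1, 2)) = Pow(Add(-329458, Add(771966, Mul(-6006, I, Pow(5, Rational(1, 2))))), Rational(1, 2)) = Pow(Add(442508, Mul(-6006, I, Pow(5, Rational(1, 2)))), Rational(1, 2))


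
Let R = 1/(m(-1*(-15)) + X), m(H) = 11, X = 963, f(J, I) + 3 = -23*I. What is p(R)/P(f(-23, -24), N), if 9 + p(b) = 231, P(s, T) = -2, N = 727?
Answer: -111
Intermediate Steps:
f(J, I) = -3 - 23*I
R = 1/974 (R = 1/(11 + 963) = 1/974 ≈ 0.0010267)
p(b) = 222 (p(b) = -9 + 231 = 222)
p(R)/P(f(-23, -24), N) = 222/(-2) = 222*(-½) = -111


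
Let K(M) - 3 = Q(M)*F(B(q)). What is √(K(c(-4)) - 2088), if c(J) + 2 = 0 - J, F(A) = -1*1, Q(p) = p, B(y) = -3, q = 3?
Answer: I*√2087 ≈ 45.684*I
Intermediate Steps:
F(A) = -1
c(J) = -2 - J (c(J) = -2 + (0 - J) = -2 - J)
K(M) = 3 - M (K(M) = 3 + M*(-1) = 3 - M)
√(K(c(-4)) - 2088) = √((3 - (-2 - 1*(-4))) - 2088) = √((3 - (-2 + 4)) - 2088) = √((3 - 1*2) - 2088) = √((3 - 2) - 2088) = √(1 - 2088) = √(-2087) = I*√2087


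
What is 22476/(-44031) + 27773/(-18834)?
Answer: -548728649/276426618 ≈ -1.9851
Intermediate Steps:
22476/(-44031) + 27773/(-18834) = 22476*(-1/44031) + 27773*(-1/18834) = -7492/14677 - 27773/18834 = -548728649/276426618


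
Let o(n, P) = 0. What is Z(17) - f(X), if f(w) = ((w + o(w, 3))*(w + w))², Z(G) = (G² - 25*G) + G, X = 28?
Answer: -2458743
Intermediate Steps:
Z(G) = G² - 24*G
f(w) = 4*w⁴ (f(w) = ((w + 0)*(w + w))² = (w*(2*w))² = (2*w²)² = 4*w⁴)
Z(17) - f(X) = 17*(-24 + 17) - 4*28⁴ = 17*(-7) - 4*614656 = -119 - 1*2458624 = -119 - 2458624 = -2458743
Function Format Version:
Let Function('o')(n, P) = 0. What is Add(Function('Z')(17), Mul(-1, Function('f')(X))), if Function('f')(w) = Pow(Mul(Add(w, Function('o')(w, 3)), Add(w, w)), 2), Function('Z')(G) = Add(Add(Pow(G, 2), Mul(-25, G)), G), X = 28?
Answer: -2458743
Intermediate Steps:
Function('Z')(G) = Add(Pow(G, 2), Mul(-24, G))
Function('f')(w) = Mul(4, Pow(w, 4)) (Function('f')(w) = Pow(Mul(Add(w, 0), Add(w, w)), 2) = Pow(Mul(w, Mul(2, w)), 2) = Pow(Mul(2, Pow(w, 2)), 2) = Mul(4, Pow(w, 4)))
Add(Function('Z')(17), Mul(-1, Function('f')(X))) = Add(Mul(17, Add(-24, 17)), Mul(-1, Mul(4, Pow(28, 4)))) = Add(Mul(17, -7), Mul(-1, Mul(4, 614656))) = Add(-119, Mul(-1, 2458624)) = Add(-119, -2458624) = -2458743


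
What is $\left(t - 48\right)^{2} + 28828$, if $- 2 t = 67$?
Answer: $\frac{141881}{4} \approx 35470.0$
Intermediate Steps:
$t = - \frac{67}{2}$ ($t = \left(- \frac{1}{2}\right) 67 = - \frac{67}{2} \approx -33.5$)
$\left(t - 48\right)^{2} + 28828 = \left(- \frac{67}{2} - 48\right)^{2} + 28828 = \left(- \frac{163}{2}\right)^{2} + 28828 = \frac{26569}{4} + 28828 = \frac{141881}{4}$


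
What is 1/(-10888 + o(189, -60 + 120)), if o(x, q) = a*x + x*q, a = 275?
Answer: 1/52427 ≈ 1.9074e-5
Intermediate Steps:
o(x, q) = 275*x + q*x (o(x, q) = 275*x + x*q = 275*x + q*x)
1/(-10888 + o(189, -60 + 120)) = 1/(-10888 + 189*(275 + (-60 + 120))) = 1/(-10888 + 189*(275 + 60)) = 1/(-10888 + 189*335) = 1/(-10888 + 63315) = 1/52427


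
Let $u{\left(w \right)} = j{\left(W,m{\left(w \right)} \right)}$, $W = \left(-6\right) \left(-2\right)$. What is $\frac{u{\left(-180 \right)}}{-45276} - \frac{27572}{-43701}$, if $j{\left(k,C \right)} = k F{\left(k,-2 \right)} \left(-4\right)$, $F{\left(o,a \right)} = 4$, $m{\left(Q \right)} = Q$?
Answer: $\frac{14961196}{23554839} \approx 0.63516$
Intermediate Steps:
$W = 12$
$j{\left(k,C \right)} = - 16 k$ ($j{\left(k,C \right)} = k 4 \left(-4\right) = 4 k \left(-4\right) = - 16 k$)
$u{\left(w \right)} = -192$ ($u{\left(w \right)} = \left(-16\right) 12 = -192$)
$\frac{u{\left(-180 \right)}}{-45276} - \frac{27572}{-43701} = - \frac{192}{-45276} - \frac{27572}{-43701} = \left(-192\right) \left(- \frac{1}{45276}\right) - - \frac{27572}{43701} = \frac{16}{3773} + \frac{27572}{43701} = \frac{14961196}{23554839}$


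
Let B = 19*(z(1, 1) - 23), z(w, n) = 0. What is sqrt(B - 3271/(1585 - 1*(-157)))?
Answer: 5*I*sqrt(53272102)/1742 ≈ 20.949*I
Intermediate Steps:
B = -437 (B = 19*(0 - 23) = 19*(-23) = -437)
sqrt(B - 3271/(1585 - 1*(-157))) = sqrt(-437 - 3271/(1585 - 1*(-157))) = sqrt(-437 - 3271/(1585 + 157)) = sqrt(-437 - 3271/1742) = sqrt(-764525/1742) = 5*I*sqrt(53272102)/1742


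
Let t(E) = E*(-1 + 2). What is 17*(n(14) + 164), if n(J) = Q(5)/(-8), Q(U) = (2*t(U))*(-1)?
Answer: 11237/4 ≈ 2809.3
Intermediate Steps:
t(E) = E (t(E) = E*1 = E)
Q(U) = -2*U (Q(U) = (2*U)*(-1) = -2*U)
n(J) = 5/4 (n(J) = -2*5/(-8) = -10*(-1/8) = 5/4)
17*(n(14) + 164) = 17*(5/4 + 164) = 17*(661/4) = 11237/4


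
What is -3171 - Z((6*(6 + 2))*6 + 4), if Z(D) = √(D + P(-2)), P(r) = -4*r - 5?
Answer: -3171 - √295 ≈ -3188.2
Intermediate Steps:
P(r) = -5 - 4*r
Z(D) = √(3 + D) (Z(D) = √(D + (-5 - 4*(-2))) = √(D + (-5 + 8)) = √(D + 3) = √(3 + D))
-3171 - Z((6*(6 + 2))*6 + 4) = -3171 - √(3 + ((6*(6 + 2))*6 + 4)) = -3171 - √(3 + ((6*8)*6 + 4)) = -3171 - √(3 + (48*6 + 4)) = -3171 - √(3 + (288 + 4)) = -3171 - √(3 + 292) = -3171 - √295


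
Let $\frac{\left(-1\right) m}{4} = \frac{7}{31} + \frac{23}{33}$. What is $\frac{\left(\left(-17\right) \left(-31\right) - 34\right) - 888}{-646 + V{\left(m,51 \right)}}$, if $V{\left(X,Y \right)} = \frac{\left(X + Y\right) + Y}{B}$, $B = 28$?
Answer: $\frac{5657190}{9201727} \approx 0.6148$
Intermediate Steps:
$m = - \frac{3776}{1023}$ ($m = - 4 \left(\frac{7}{31} + \frac{23}{33}\right) = \left(-4\right) \frac{944}{1023} = - \frac{3776}{1023} \approx -3.6911$)
$V{\left(X,Y \right)} = \frac{Y}{14} + \frac{X}{28}$ ($V{\left(X,Y \right)} = \frac{\left(X + Y\right) + Y}{28} = \left(X + 2 Y\right) \frac{1}{28} = \frac{Y}{14} + \frac{X}{28}$)
$\frac{\left(\left(-17\right) \left(-31\right) - 34\right) - 888}{-646 + V{\left(m,51 \right)}} = \frac{\left(\left(-17\right) \left(-31\right) - 34\right) - 888}{-646 + \left(\frac{1}{14} \cdot 51 + \frac{1}{28} \left(- \frac{3776}{1023}\right)\right)} = \frac{\left(527 - 34\right) - 888}{-646 + \left(\frac{51}{14} - \frac{944}{7161}\right)} = \frac{493 - 888}{-646 + \frac{50285}{14322}} = - \frac{395}{- \frac{9201727}{14322}} = \left(-395\right) \left(- \frac{14322}{9201727}\right) = \frac{5657190}{9201727}$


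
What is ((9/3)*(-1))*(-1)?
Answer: 3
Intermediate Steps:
((9/3)*(-1))*(-1) = ((9*(⅓))*(-1))*(-1) = (3*(-1))*(-1) = -3*(-1) = 3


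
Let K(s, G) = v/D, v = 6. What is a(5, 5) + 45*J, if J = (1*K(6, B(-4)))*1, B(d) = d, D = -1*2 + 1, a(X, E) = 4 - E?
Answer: -271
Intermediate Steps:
D = -1 (D = -2 + 1 = -1)
K(s, G) = -6 (K(s, G) = 6/(-1) = 6*(-1) = -6)
J = -6 (J = (1*(-6))*1 = -6*1 = -6)
a(5, 5) + 45*J = (4 - 1*5) + 45*(-6) = (4 - 5) - 270 = -1 - 270 = -271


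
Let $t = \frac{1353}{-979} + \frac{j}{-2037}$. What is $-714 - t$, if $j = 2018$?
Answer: $- \frac{129013049}{181293} \approx -711.63$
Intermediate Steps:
$t = - \frac{430153}{181293}$ ($t = \frac{1353}{-979} + \frac{2018}{-2037} = 1353 \left(- \frac{1}{979}\right) + 2018 \left(- \frac{1}{2037}\right) = - \frac{123}{89} - \frac{2018}{2037} = - \frac{430153}{181293} \approx -2.3727$)
$-714 - t = -714 - - \frac{430153}{181293} = -714 + \frac{430153}{181293} = - \frac{129013049}{181293}$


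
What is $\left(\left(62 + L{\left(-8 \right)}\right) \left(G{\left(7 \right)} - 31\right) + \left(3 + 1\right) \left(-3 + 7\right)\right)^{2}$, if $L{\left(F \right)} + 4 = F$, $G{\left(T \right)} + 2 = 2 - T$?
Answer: $3549456$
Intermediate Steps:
$G{\left(T \right)} = - T$ ($G{\left(T \right)} = -2 - \left(-2 + T\right) = - T$)
$L{\left(F \right)} = -4 + F$
$\left(\left(62 + L{\left(-8 \right)}\right) \left(G{\left(7 \right)} - 31\right) + \left(3 + 1\right) \left(-3 + 7\right)\right)^{2} = \left(\left(62 - 12\right) \left(\left(-1\right) 7 - 31\right) + \left(3 + 1\right) \left(-3 + 7\right)\right)^{2} = \left(\left(62 - 12\right) \left(-7 - 31\right) + 4 \cdot 4\right)^{2} = \left(50 \left(-38\right) + 16\right)^{2} = \left(-1900 + 16\right)^{2} = \left(-1884\right)^{2} = 3549456$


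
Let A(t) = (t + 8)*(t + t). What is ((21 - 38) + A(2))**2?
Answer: 529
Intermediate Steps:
A(t) = 2*t*(8 + t) (A(t) = (8 + t)*(2*t) = 2*t*(8 + t))
((21 - 38) + A(2))**2 = ((21 - 38) + 2*2*(8 + 2))**2 = (-17 + 2*2*10)**2 = (-17 + 40)**2 = 23**2 = 529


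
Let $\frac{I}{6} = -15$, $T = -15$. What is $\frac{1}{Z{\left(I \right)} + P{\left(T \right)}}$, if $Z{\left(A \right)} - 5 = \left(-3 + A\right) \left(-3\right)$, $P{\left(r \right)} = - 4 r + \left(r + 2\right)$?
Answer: $\frac{1}{331} \approx 0.0030211$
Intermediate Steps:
$P{\left(r \right)} = 2 - 3 r$ ($P{\left(r \right)} = - 4 r + \left(2 + r\right) = 2 - 3 r$)
$I = -90$ ($I = 6 \left(-15\right) = -90$)
$Z{\left(A \right)} = 14 - 3 A$ ($Z{\left(A \right)} = 5 + \left(-3 + A\right) \left(-3\right) = 5 - \left(-9 + 3 A\right) = 14 - 3 A$)
$\frac{1}{Z{\left(I \right)} + P{\left(T \right)}} = \frac{1}{\left(14 - -270\right) + \left(2 - -45\right)} = \frac{1}{\left(14 + 270\right) + \left(2 + 45\right)} = \frac{1}{284 + 47} = \frac{1}{331}$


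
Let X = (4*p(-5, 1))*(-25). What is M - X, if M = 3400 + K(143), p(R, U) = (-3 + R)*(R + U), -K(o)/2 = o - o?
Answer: 6600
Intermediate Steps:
K(o) = 0 (K(o) = -2*(o - o) = -2*0 = 0)
X = -3200 (X = (4*((-5)**2 - 3*(-5) - 3*1 - 5*1))*(-25) = (4*(25 + 15 - 3 - 5))*(-25) = (4*32)*(-25) = 128*(-25) = -3200)
M = 3400 (M = 3400 + 0 = 3400)
M - X = 3400 - 1*(-3200) = 3400 + 3200 = 6600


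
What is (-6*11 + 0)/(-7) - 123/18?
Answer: 109/42 ≈ 2.5952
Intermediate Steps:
(-6*11 + 0)/(-7) - 123/18 = (-66 + 0)*(-⅐) - 123*1/18 = -66*(-⅐) - 41/6 = 66/7 - 41/6 = 109/42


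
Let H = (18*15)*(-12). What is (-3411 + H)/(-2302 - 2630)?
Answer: 739/548 ≈ 1.3485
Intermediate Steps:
H = -3240 (H = 270*(-12) = -3240)
(-3411 + H)/(-2302 - 2630) = (-3411 - 3240)/(-2302 - 2630) = -6651/(-4932) = -6651*(-1/4932) = 739/548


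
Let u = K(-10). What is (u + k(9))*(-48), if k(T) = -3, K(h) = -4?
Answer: 336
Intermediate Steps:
u = -4
(u + k(9))*(-48) = (-4 - 3)*(-48) = -7*(-48) = 336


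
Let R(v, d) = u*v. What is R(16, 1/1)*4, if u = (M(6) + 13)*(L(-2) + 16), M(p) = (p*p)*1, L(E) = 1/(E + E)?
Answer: 49392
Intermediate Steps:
L(E) = 1/(2*E)
M(p) = p**2 (M(p) = p**2*1 = p**2)
u = 3087/4 (u = (6**2 + 13)*((1/2)/(-2) + 16) = (36 + 13)*((1/2)*(-1/2) + 16) = 49*(-1/4 + 16) = 49*(63/4) = 3087/4 ≈ 771.75)
R(v, d) = 3087*v/4
R(16, 1/1)*4 = ((3087/4)*16)*4 = 12348*4 = 49392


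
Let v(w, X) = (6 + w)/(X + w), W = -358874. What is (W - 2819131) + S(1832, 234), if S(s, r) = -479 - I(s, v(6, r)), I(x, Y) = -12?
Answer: -3178472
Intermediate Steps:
v(w, X) = (6 + w)/(X + w)
S(s, r) = -467 (S(s, r) = -479 - 1*(-12) = -479 + 12 = -467)
(W - 2819131) + S(1832, 234) = (-358874 - 2819131) - 467 = -3178005 - 467 = -3178472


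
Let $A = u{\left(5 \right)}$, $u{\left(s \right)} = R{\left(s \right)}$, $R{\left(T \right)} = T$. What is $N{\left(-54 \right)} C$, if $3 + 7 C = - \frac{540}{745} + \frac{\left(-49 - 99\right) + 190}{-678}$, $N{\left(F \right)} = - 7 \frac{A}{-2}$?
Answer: $- \frac{159395}{16837} \approx -9.4669$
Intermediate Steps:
$u{\left(s \right)} = s$
$A = 5$
$N{\left(F \right)} = \frac{35}{2}$ ($N{\left(F \right)} = - 7 \frac{5}{-2} = - 7 \cdot 5 \left(- \frac{1}{2}\right) = \left(-7\right) \left(- \frac{5}{2}\right) = \frac{35}{2}$)
$C = - \frac{63758}{117859}$ ($C = - \frac{3}{7} + \frac{- \frac{540}{745} + \frac{\left(-49 - 99\right) + 190}{-678}}{7} = - \frac{3}{7} + \frac{\left(-540\right) \frac{1}{745} + \left(\left(-49 - 99\right) + 190\right) \left(- \frac{1}{678}\right)}{7} = - \frac{3}{7} + \frac{- \frac{108}{149} + \left(-148 + 190\right) \left(- \frac{1}{678}\right)}{7} = - \frac{3}{7} + \frac{- \frac{108}{149} + 42 \left(- \frac{1}{678}\right)}{7} = - \frac{3}{7} + \frac{- \frac{108}{149} - \frac{7}{113}}{7} = - \frac{3}{7} + \frac{1}{7} \left(- \frac{13247}{16837}\right) = - \frac{3}{7} - \frac{13247}{117859} = - \frac{63758}{117859} \approx -0.54097$)
$N{\left(-54 \right)} C = \frac{35}{2} \left(- \frac{63758}{117859}\right) = - \frac{159395}{16837}$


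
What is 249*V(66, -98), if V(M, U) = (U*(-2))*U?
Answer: -4782792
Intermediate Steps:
V(M, U) = -2*U² (V(M, U) = (-2*U)*U = -2*U²)
249*V(66, -98) = 249*(-2*(-98)²) = 249*(-2*9604) = 249*(-19208) = -4782792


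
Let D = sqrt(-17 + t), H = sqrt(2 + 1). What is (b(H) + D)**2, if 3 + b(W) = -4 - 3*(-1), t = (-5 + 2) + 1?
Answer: (4 - I*sqrt(19))**2 ≈ -3.0 - 34.871*I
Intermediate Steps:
t = -2 (t = -3 + 1 = -2)
H = sqrt(3) ≈ 1.7320
D = I*sqrt(19) (D = sqrt(-17 - 2) = sqrt(-19) = I*sqrt(19) ≈ 4.3589*I)
b(W) = -4 (b(W) = -3 + (-4 - 3*(-1)) = -3 + (-4 + 3) = -3 - 1 = -4)
(b(H) + D)**2 = (-4 + I*sqrt(19))**2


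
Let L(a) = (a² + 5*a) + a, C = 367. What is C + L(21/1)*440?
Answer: 249847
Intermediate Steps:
L(a) = a² + 6*a
C + L(21/1)*440 = 367 + ((21/1)*(6 + 21/1))*440 = 367 + ((21*1)*(6 + 21*1))*440 = 367 + (21*(6 + 21))*440 = 367 + (21*27)*440 = 367 + 567*440 = 367 + 249480 = 249847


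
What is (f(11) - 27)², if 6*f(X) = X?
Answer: 22801/36 ≈ 633.36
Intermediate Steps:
f(X) = X/6
(f(11) - 27)² = ((⅙)*11 - 27)² = (11/6 - 27)² = (-151/6)² = 22801/36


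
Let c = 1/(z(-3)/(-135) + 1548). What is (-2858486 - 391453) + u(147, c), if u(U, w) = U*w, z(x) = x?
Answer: -226393994064/69661 ≈ -3.2499e+6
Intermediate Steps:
c = 45/69661 (c = 1/(-3/(-135) + 1548) = 1/(-3*(-1/135) + 1548) = 1/(1/45 + 1548) = 1/(69661/45) = 45/69661 ≈ 0.00064599)
(-2858486 - 391453) + u(147, c) = (-2858486 - 391453) + 147*(45/69661) = -3249939 + 6615/69661 = -226393994064/69661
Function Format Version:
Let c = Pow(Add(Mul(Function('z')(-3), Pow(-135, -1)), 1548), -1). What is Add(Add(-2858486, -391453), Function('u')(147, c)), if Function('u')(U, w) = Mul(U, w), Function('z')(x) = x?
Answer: Rational(-226393994064, 69661) ≈ -3.2499e+6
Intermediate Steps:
c = Rational(45, 69661) (c = Pow(Add(Mul(-3, Pow(-135, -1)), 1548), -1) = Pow(Add(Mul(-3, Rational(-1, 135)), 1548), -1) = Pow(Add(Rational(1, 45), 1548), -1) = Pow(Rational(69661, 45), -1) = Rational(45, 69661) ≈ 0.00064599)
Add(Add(-2858486, -391453), Function('u')(147, c)) = Add(Add(-2858486, -391453), Mul(147, Rational(45, 69661))) = Add(-3249939, Rational(6615, 69661)) = Rational(-226393994064, 69661)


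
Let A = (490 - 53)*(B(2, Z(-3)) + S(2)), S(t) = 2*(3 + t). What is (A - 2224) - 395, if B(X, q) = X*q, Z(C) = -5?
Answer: -2619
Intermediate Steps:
S(t) = 6 + 2*t
A = 0 (A = (490 - 53)*(2*(-5) + (6 + 2*2)) = 437*(-10 + (6 + 4)) = 437*(-10 + 10) = 437*0 = 0)
(A - 2224) - 395 = (0 - 2224) - 395 = -2224 - 395 = -2619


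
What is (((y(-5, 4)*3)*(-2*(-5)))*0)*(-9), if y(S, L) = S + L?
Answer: 0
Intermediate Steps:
y(S, L) = L + S
(((y(-5, 4)*3)*(-2*(-5)))*0)*(-9) = ((((4 - 5)*3)*(-2*(-5)))*0)*(-9) = ((-1*3*10)*0)*(-9) = (-3*10*0)*(-9) = -30*0*(-9) = 0*(-9) = 0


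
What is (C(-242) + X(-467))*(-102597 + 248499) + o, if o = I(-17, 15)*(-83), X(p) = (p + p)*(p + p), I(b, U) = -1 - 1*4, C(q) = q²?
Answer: 135823090255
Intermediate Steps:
I(b, U) = -5 (I(b, U) = -1 - 4 = -5)
X(p) = 4*p² (X(p) = (2*p)*(2*p) = 4*p²)
o = 415 (o = -5*(-83) = 415)
(C(-242) + X(-467))*(-102597 + 248499) + o = ((-242)² + 4*(-467)²)*(-102597 + 248499) + 415 = (58564 + 4*218089)*145902 + 415 = (58564 + 872356)*145902 + 415 = 930920*145902 + 415 = 135823089840 + 415 = 135823090255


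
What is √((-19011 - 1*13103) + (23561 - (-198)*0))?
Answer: I*√8553 ≈ 92.482*I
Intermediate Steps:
√((-19011 - 1*13103) + (23561 - (-198)*0)) = √((-19011 - 13103) + (23561 - 1*0)) = √(-32114 + (23561 + 0)) = √(-32114 + 23561) = √(-8553) = I*√8553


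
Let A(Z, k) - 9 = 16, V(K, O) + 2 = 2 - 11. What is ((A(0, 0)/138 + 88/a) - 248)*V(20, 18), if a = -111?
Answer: 4654507/1702 ≈ 2734.7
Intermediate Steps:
V(K, O) = -11 (V(K, O) = -2 + (2 - 11) = -2 - 9 = -11)
A(Z, k) = 25 (A(Z, k) = 9 + 16 = 25)
((A(0, 0)/138 + 88/a) - 248)*V(20, 18) = ((25/138 + 88/(-111)) - 248)*(-11) = ((25*(1/138) + 88*(-1/111)) - 248)*(-11) = ((25/138 - 88/111) - 248)*(-11) = (-1041/1702 - 248)*(-11) = -423137/1702*(-11) = 4654507/1702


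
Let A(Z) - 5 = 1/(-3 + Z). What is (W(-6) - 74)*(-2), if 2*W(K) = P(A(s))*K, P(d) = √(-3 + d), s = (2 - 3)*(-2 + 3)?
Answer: 148 + 3*√7 ≈ 155.94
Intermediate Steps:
s = -1 (s = -1*1 = -1)
A(Z) = 5 + 1/(-3 + Z)
W(K) = K*√7/4 (W(K) = (√(-3 + (-14 + 5*(-1))/(-3 - 1))*K)/2 = (√(-3 + (-14 - 5)/(-4))*K)/2 = (√(-3 - ¼*(-19))*K)/2 = (√(-3 + 19/4)*K)/2 = (√(7/4)*K)/2 = ((√7/2)*K)/2 = (K*√7/2)/2 = K*√7/4)
(W(-6) - 74)*(-2) = ((¼)*(-6)*√7 - 74)*(-2) = (-3*√7/2 - 74)*(-2) = (-74 - 3*√7/2)*(-2) = 148 + 3*√7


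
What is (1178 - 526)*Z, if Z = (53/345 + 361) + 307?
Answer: 150294476/345 ≈ 4.3564e+5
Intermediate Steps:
Z = 230513/345 (Z = (53*(1/345) + 361) + 307 = (53/345 + 361) + 307 = 124598/345 + 307 = 230513/345 ≈ 668.15)
(1178 - 526)*Z = (1178 - 526)*(230513/345) = 652*(230513/345) = 150294476/345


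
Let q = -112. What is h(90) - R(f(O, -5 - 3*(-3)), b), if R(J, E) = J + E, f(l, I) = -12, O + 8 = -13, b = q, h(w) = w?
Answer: 214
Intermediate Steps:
b = -112
O = -21 (O = -8 - 13 = -21)
R(J, E) = E + J
h(90) - R(f(O, -5 - 3*(-3)), b) = 90 - (-112 - 12) = 90 - 1*(-124) = 90 + 124 = 214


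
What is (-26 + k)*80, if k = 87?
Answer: 4880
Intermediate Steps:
(-26 + k)*80 = (-26 + 87)*80 = 61*80 = 4880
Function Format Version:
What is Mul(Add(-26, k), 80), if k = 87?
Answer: 4880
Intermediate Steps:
Mul(Add(-26, k), 80) = Mul(Add(-26, 87), 80) = Mul(61, 80) = 4880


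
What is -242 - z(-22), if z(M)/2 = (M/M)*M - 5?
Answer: -188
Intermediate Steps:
z(M) = -10 + 2*M (z(M) = 2*((M/M)*M - 5) = 2*(1*M - 5) = 2*(M - 5) = 2*(-5 + M) = -10 + 2*M)
-242 - z(-22) = -242 - (-10 + 2*(-22)) = -242 - (-10 - 44) = -242 - 1*(-54) = -242 + 54 = -188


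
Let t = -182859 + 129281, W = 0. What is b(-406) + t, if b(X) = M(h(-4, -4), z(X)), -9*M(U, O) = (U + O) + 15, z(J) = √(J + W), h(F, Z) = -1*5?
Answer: -482212/9 - I*√406/9 ≈ -53579.0 - 2.2388*I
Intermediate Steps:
h(F, Z) = -5
t = -53578
z(J) = √J (z(J) = √(J + 0) = √J)
M(U, O) = -5/3 - O/9 - U/9 (M(U, O) = -((U + O) + 15)/9 = -((O + U) + 15)/9 = -(15 + O + U)/9 = -5/3 - O/9 - U/9)
b(X) = -10/9 - √X/9 (b(X) = -5/3 - √X/9 - ⅑*(-5) = -5/3 - √X/9 + 5/9 = -10/9 - √X/9)
b(-406) + t = (-10/9 - I*√406/9) - 53578 = -482212/9 - I*√406/9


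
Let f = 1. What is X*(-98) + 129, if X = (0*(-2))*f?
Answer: 129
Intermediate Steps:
X = 0 (X = (0*(-2))*1 = 0*1 = 0)
X*(-98) + 129 = 0*(-98) + 129 = 0 + 129 = 129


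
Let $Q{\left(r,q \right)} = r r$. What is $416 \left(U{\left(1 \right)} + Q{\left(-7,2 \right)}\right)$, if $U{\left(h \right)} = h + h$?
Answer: $21216$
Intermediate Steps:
$Q{\left(r,q \right)} = r^{2}$
$U{\left(h \right)} = 2 h$
$416 \left(U{\left(1 \right)} + Q{\left(-7,2 \right)}\right) = 416 \left(2 \cdot 1 + \left(-7\right)^{2}\right) = 416 \left(2 + 49\right) = 416 \cdot 51 = 21216$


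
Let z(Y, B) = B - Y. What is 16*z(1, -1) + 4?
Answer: -28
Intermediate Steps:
16*z(1, -1) + 4 = 16*(-1 - 1*1) + 4 = 16*(-1 - 1) + 4 = 16*(-2) + 4 = -32 + 4 = -28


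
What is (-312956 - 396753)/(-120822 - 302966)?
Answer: 709709/423788 ≈ 1.6747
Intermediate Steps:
(-312956 - 396753)/(-120822 - 302966) = -709709/(-423788) = -709709*(-1/423788) = 709709/423788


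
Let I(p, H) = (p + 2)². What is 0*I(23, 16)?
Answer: 0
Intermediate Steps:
I(p, H) = (2 + p)²
0*I(23, 16) = 0*(2 + 23)² = 0*25² = 0*625 = 0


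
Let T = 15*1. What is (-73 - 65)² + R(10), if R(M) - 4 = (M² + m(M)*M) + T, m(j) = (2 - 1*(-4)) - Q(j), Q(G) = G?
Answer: 19123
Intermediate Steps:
m(j) = 6 - j (m(j) = (2 - 1*(-4)) - j = (2 + 4) - j = 6 - j)
T = 15
R(M) = 19 + M² + M*(6 - M) (R(M) = 4 + ((M² + (6 - M)*M) + 15) = 4 + ((M² + M*(6 - M)) + 15) = 4 + (15 + M² + M*(6 - M)) = 19 + M² + M*(6 - M))
(-73 - 65)² + R(10) = (-73 - 65)² + (19 + 6*10) = (-138)² + (19 + 60) = 19044 + 79 = 19123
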